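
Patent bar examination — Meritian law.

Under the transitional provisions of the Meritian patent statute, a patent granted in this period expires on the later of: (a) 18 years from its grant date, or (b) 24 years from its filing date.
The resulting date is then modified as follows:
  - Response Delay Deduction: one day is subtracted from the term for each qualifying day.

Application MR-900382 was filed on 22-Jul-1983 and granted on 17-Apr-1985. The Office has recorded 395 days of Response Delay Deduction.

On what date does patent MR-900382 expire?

2006-06-22

(a) grant + 18 years → 17 April 2003.
(b) filing + 24 years → 22 July 2007.
Later of the two: 22 July 2007.
Response Delay Deduction: −395 days → 22 June 2006.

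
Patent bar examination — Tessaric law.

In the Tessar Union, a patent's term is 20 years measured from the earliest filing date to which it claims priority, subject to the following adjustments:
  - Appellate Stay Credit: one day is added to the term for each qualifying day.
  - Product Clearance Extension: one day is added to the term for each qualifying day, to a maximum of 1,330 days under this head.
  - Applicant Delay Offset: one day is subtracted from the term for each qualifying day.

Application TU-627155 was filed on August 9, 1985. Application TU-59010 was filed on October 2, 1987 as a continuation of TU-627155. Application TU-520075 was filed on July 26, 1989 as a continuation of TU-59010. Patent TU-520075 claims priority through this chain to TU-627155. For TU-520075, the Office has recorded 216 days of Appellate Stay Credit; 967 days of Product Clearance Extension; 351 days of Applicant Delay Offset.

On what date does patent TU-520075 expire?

Earliest priority filing: 9 August 1985.
Base term: 9 August 1985 + 20 years → 9 August 2005.
Appellate Stay Credit: +216 days → 13 March 2006.
Product Clearance Extension: 967 days (within the 1330-day cap) → +967 days → 4 November 2008.
Applicant Delay Offset: −351 days → 19 November 2007.

2007-11-19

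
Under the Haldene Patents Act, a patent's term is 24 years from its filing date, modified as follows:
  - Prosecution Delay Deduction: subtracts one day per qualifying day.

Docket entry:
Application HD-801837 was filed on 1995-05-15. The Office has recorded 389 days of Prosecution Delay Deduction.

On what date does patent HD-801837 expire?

April 21, 2018

Base term: filing date + 24 years → 15 May 2019.
Prosecution Delay Deduction: −389 days → 21 April 2018.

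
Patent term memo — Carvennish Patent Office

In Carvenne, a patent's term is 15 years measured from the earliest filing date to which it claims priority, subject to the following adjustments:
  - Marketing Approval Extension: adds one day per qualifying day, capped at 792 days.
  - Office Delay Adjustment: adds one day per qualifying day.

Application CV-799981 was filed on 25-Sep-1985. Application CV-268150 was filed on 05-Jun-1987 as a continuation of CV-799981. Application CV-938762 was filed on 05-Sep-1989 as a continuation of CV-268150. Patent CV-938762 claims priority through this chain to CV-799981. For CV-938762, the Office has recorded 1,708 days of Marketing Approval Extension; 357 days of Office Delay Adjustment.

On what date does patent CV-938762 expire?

Earliest priority filing: 25 September 1985.
Base term: 25 September 1985 + 15 years → 25 September 2000.
Marketing Approval Extension: 1708 days claimed exceeds the 792-day cap, so +792 days → 26 November 2002.
Office Delay Adjustment: +357 days → 18 November 2003.

November 18, 2003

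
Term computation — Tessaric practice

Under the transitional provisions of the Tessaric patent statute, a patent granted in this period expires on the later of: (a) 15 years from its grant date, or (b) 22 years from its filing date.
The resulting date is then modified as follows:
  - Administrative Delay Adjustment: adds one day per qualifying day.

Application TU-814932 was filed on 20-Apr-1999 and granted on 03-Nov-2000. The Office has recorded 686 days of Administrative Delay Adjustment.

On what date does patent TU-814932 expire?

2023-03-07

(a) grant + 15 years → 3 November 2015.
(b) filing + 22 years → 20 April 2021.
Later of the two: 20 April 2021.
Administrative Delay Adjustment: +686 days → 7 March 2023.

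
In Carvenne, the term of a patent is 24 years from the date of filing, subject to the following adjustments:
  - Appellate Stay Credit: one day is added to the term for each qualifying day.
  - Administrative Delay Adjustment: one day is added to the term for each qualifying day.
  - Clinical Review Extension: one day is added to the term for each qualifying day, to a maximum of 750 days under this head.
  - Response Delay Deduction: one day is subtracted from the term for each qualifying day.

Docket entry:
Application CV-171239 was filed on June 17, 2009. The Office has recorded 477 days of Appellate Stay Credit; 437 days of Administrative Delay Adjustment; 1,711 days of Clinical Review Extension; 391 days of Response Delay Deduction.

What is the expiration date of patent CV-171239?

December 11, 2036

Base term: filing date + 24 years → 17 June 2033.
Appellate Stay Credit: +477 days → 7 October 2034.
Administrative Delay Adjustment: +437 days → 18 December 2035.
Clinical Review Extension: 1711 days claimed exceeds the 750-day cap, so +750 days → 6 January 2038.
Response Delay Deduction: −391 days → 11 December 2036.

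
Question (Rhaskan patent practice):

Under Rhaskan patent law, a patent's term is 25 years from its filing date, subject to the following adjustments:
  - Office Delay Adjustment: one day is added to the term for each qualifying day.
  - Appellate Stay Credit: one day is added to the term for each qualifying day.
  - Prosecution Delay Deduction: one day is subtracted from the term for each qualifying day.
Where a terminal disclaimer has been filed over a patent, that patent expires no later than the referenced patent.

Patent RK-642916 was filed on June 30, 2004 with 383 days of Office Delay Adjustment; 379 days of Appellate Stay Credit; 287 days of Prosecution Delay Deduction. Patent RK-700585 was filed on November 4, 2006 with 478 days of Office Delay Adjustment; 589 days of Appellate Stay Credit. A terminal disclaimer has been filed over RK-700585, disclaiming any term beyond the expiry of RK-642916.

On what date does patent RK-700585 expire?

October 18, 2030

Natural term of RK-700585:
  Base: filing + 25 years → 4 November 2031.
  Office Delay Adjustment: +478 days → 24 February 2033.
  Appellate Stay Credit: +589 days → 6 October 2034.
Expiry of referenced patent RK-642916:
  Base: filing + 25 years → 30 June 2029.
  Office Delay Adjustment: +383 days → 18 July 2030.
  Appellate Stay Credit: +379 days → 1 August 2031.
  Prosecution Delay Deduction: −287 days → 18 October 2030.
Terminal disclaimer: RK-700585 expires on the earlier of 6 October 2034 and 18 October 2030.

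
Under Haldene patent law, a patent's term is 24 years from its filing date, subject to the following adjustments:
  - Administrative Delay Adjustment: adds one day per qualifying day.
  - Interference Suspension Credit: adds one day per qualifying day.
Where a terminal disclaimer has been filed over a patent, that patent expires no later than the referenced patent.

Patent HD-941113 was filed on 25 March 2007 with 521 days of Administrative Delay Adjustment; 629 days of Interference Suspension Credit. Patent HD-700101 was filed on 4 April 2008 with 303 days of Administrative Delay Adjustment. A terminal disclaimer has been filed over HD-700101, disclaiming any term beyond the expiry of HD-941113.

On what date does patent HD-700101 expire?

Natural term of HD-700101:
  Base: filing + 24 years → 4 April 2032.
  Administrative Delay Adjustment: +303 days → 1 February 2033.
Expiry of referenced patent HD-941113:
  Base: filing + 24 years → 25 March 2031.
  Administrative Delay Adjustment: +521 days → 27 August 2032.
  Interference Suspension Credit: +629 days → 18 May 2034.
Terminal disclaimer: HD-700101 expires on the earlier of 1 February 2033 and 18 May 2034.

2033-02-01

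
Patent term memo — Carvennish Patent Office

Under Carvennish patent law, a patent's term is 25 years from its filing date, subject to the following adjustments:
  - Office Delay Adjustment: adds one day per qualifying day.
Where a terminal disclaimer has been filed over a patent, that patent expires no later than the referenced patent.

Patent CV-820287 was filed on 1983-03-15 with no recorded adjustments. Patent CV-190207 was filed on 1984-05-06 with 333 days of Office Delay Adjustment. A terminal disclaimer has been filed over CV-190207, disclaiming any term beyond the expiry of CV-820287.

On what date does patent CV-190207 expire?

Natural term of CV-190207:
  Base: filing + 25 years → 6 May 2009.
  Office Delay Adjustment: +333 days → 4 April 2010.
Expiry of referenced patent CV-820287:
  Base: filing + 25 years → 15 March 2008.
Terminal disclaimer: CV-190207 expires on the earlier of 4 April 2010 and 15 March 2008.

March 15, 2008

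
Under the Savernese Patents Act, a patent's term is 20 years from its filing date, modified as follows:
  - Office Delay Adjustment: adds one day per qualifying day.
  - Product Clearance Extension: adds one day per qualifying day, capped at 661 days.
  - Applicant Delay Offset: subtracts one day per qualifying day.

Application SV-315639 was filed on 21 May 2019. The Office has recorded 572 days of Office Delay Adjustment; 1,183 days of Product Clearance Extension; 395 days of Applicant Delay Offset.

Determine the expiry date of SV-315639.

2041-09-05

Base term: filing date + 20 years → 21 May 2039.
Office Delay Adjustment: +572 days → 13 December 2040.
Product Clearance Extension: 1183 days claimed exceeds the 661-day cap, so +661 days → 5 October 2042.
Applicant Delay Offset: −395 days → 5 September 2041.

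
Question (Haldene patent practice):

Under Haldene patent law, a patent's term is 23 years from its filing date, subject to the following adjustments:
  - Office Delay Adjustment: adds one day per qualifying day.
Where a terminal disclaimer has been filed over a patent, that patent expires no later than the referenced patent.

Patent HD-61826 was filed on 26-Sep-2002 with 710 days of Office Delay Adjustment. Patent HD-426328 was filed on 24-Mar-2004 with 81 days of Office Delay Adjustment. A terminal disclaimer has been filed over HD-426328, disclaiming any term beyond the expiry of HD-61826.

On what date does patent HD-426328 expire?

Natural term of HD-426328:
  Base: filing + 23 years → 24 March 2027.
  Office Delay Adjustment: +81 days → 13 June 2027.
Expiry of referenced patent HD-61826:
  Base: filing + 23 years → 26 September 2025.
  Office Delay Adjustment: +710 days → 6 September 2027.
Terminal disclaimer: HD-426328 expires on the earlier of 13 June 2027 and 6 September 2027.

2027-06-13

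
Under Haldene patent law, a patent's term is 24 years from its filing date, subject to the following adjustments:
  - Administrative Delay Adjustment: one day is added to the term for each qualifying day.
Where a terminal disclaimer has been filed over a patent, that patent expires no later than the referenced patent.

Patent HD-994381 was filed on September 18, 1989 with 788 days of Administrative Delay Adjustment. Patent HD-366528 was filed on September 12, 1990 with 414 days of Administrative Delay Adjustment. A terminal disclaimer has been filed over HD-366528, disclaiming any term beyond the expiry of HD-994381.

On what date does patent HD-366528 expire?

Natural term of HD-366528:
  Base: filing + 24 years → 12 September 2014.
  Administrative Delay Adjustment: +414 days → 31 October 2015.
Expiry of referenced patent HD-994381:
  Base: filing + 24 years → 18 September 2013.
  Administrative Delay Adjustment: +788 days → 15 November 2015.
Terminal disclaimer: HD-366528 expires on the earlier of 31 October 2015 and 15 November 2015.

2015-10-31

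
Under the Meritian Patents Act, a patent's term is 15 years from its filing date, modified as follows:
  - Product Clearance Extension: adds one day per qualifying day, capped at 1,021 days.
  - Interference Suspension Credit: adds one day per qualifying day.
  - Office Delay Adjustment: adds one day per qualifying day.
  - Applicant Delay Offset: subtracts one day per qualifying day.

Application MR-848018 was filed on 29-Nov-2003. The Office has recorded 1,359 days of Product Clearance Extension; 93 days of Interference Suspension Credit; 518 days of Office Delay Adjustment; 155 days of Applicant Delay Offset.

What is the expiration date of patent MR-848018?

2022-12-15

Base term: filing date + 15 years → 29 November 2018.
Product Clearance Extension: 1359 days claimed exceeds the 1021-day cap, so +1021 days → 15 September 2021.
Interference Suspension Credit: +93 days → 17 December 2021.
Office Delay Adjustment: +518 days → 19 May 2023.
Applicant Delay Offset: −155 days → 15 December 2022.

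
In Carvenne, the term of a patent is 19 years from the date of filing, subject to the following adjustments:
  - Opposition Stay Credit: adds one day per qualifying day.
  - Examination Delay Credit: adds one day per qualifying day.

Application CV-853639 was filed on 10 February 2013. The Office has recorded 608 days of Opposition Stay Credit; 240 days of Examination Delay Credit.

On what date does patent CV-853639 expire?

2034-06-07

Base term: filing date + 19 years → 10 February 2032.
Opposition Stay Credit: +608 days → 10 October 2033.
Examination Delay Credit: +240 days → 7 June 2034.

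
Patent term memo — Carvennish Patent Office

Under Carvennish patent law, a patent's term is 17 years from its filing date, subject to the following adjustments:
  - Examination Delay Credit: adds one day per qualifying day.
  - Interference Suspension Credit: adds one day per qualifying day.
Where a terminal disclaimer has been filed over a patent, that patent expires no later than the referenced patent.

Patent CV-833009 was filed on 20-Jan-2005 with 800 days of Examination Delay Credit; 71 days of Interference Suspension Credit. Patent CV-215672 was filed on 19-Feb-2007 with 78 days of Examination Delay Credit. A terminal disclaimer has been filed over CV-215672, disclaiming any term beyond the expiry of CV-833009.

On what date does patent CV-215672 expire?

Natural term of CV-215672:
  Base: filing + 17 years → 19 February 2024.
  Examination Delay Credit: +78 days → 7 May 2024.
Expiry of referenced patent CV-833009:
  Base: filing + 17 years → 20 January 2022.
  Examination Delay Credit: +800 days → 30 March 2024.
  Interference Suspension Credit: +71 days → 9 June 2024.
Terminal disclaimer: CV-215672 expires on the earlier of 7 May 2024 and 9 June 2024.

2024-05-07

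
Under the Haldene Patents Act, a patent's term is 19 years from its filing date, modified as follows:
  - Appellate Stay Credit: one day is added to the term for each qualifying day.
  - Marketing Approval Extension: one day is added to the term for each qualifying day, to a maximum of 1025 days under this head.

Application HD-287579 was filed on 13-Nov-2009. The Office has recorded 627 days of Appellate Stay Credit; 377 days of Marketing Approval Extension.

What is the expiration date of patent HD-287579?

Base term: filing date + 19 years → 13 November 2028.
Appellate Stay Credit: +627 days → 2 August 2030.
Marketing Approval Extension: 377 days (within the 1025-day cap) → +377 days → 14 August 2031.

2031-08-14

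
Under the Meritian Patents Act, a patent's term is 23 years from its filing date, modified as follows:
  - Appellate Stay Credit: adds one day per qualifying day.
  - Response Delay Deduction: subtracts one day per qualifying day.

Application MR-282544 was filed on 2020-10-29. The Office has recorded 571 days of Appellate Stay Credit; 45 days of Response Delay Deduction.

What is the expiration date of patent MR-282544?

2045-04-07

Base term: filing date + 23 years → 29 October 2043.
Appellate Stay Credit: +571 days → 22 May 2045.
Response Delay Deduction: −45 days → 7 April 2045.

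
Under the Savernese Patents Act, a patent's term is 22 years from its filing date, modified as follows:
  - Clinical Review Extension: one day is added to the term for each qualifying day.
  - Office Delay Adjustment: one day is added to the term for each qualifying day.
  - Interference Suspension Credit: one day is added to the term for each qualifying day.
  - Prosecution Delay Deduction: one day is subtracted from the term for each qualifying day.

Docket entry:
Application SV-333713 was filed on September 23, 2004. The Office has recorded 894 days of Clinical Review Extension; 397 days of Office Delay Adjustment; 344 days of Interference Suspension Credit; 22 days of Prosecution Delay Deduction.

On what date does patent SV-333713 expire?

Base term: filing date + 22 years → 23 September 2026.
Clinical Review Extension: +894 days → 5 March 2029.
Office Delay Adjustment: +397 days → 6 April 2030.
Interference Suspension Credit: +344 days → 16 March 2031.
Prosecution Delay Deduction: −22 days → 22 February 2031.

February 22, 2031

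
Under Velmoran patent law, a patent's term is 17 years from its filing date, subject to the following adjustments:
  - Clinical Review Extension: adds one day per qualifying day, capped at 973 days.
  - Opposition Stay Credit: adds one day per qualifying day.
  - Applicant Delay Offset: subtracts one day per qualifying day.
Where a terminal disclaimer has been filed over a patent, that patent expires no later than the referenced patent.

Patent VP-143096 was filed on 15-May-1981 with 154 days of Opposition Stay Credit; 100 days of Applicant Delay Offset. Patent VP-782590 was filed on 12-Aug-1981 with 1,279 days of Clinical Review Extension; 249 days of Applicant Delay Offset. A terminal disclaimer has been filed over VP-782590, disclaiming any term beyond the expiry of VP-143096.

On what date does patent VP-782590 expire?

Natural term of VP-782590:
  Base: filing + 17 years → 12 August 1998.
  Clinical Review Extension: 1279 days claimed exceeds the 973-day cap, so +973 days → 11 April 2001.
  Applicant Delay Offset: −249 days → 5 August 2000.
Expiry of referenced patent VP-143096:
  Base: filing + 17 years → 15 May 1998.
  Opposition Stay Credit: +154 days → 16 October 1998.
  Applicant Delay Offset: −100 days → 8 July 1998.
Terminal disclaimer: VP-782590 expires on the earlier of 5 August 2000 and 8 July 1998.

1998-07-08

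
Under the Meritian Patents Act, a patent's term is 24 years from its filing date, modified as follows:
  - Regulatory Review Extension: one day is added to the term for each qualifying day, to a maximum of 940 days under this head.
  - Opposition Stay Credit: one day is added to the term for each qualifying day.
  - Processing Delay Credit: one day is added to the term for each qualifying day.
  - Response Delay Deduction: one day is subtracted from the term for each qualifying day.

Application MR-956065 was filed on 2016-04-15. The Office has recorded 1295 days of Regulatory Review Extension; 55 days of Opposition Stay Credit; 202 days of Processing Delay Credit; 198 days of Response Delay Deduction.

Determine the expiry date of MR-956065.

Base term: filing date + 24 years → 15 April 2040.
Regulatory Review Extension: 1295 days claimed exceeds the 940-day cap, so +940 days → 11 November 2042.
Opposition Stay Credit: +55 days → 5 January 2043.
Processing Delay Credit: +202 days → 26 July 2043.
Response Delay Deduction: −198 days → 9 January 2043.

2043-01-09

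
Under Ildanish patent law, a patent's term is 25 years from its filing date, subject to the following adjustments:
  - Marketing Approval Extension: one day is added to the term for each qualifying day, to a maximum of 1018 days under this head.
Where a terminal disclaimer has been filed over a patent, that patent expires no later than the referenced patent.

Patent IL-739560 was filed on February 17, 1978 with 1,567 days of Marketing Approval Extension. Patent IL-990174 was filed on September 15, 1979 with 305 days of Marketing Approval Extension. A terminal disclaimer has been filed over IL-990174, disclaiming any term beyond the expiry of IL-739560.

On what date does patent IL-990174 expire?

Natural term of IL-990174:
  Base: filing + 25 years → 15 September 2004.
  Marketing Approval Extension: 305 days (within the 1018-day cap) → +305 days → 17 July 2005.
Expiry of referenced patent IL-739560:
  Base: filing + 25 years → 17 February 2003.
  Marketing Approval Extension: 1567 days claimed exceeds the 1018-day cap, so +1018 days → 1 December 2005.
Terminal disclaimer: IL-990174 expires on the earlier of 17 July 2005 and 1 December 2005.

2005-07-17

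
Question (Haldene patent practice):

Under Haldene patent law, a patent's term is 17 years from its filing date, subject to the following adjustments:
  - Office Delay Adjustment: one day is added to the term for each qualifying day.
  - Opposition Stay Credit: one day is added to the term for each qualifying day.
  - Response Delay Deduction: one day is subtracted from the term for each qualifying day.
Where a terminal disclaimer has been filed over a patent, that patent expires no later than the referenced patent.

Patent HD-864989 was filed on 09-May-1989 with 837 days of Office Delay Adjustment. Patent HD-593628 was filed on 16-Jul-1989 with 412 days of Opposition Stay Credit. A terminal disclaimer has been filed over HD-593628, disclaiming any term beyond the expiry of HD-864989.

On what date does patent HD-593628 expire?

Natural term of HD-593628:
  Base: filing + 17 years → 16 July 2006.
  Opposition Stay Credit: +412 days → 1 September 2007.
Expiry of referenced patent HD-864989:
  Base: filing + 17 years → 9 May 2006.
  Office Delay Adjustment: +837 days → 23 August 2008.
Terminal disclaimer: HD-593628 expires on the earlier of 1 September 2007 and 23 August 2008.

September 1, 2007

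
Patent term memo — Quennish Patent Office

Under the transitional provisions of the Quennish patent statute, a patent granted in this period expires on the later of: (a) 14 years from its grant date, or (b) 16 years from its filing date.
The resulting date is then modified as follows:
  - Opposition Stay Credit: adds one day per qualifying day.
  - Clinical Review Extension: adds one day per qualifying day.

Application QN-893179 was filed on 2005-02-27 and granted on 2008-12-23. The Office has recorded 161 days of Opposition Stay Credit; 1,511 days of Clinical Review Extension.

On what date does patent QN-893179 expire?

(a) grant + 14 years → 23 December 2022.
(b) filing + 16 years → 27 February 2021.
Later of the two: 23 December 2022.
Opposition Stay Credit: +161 days → 2 June 2023.
Clinical Review Extension: +1511 days → 22 July 2027.

2027-07-22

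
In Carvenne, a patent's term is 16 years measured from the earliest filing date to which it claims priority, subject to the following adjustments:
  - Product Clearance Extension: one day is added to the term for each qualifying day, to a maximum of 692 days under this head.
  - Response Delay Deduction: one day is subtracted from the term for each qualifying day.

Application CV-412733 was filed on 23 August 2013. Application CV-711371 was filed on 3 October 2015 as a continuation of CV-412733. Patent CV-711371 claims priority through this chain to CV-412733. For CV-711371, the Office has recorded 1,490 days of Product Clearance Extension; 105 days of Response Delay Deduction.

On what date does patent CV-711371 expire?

April 2, 2031

Earliest priority filing: 23 August 2013.
Base term: 23 August 2013 + 16 years → 23 August 2029.
Product Clearance Extension: 1490 days claimed exceeds the 692-day cap, so +692 days → 16 July 2031.
Response Delay Deduction: −105 days → 2 April 2031.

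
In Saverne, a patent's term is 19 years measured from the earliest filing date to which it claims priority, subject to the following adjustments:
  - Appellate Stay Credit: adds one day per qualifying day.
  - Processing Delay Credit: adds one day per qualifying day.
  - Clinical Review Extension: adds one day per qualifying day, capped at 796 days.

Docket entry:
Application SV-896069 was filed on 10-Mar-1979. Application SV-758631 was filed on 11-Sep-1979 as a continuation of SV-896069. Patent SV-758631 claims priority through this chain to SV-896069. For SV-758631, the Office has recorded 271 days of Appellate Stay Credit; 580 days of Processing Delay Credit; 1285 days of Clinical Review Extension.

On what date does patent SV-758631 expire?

September 12, 2002

Earliest priority filing: 10 March 1979.
Base term: 10 March 1979 + 19 years → 10 March 1998.
Appellate Stay Credit: +271 days → 6 December 1998.
Processing Delay Credit: +580 days → 8 July 2000.
Clinical Review Extension: 1285 days claimed exceeds the 796-day cap, so +796 days → 12 September 2002.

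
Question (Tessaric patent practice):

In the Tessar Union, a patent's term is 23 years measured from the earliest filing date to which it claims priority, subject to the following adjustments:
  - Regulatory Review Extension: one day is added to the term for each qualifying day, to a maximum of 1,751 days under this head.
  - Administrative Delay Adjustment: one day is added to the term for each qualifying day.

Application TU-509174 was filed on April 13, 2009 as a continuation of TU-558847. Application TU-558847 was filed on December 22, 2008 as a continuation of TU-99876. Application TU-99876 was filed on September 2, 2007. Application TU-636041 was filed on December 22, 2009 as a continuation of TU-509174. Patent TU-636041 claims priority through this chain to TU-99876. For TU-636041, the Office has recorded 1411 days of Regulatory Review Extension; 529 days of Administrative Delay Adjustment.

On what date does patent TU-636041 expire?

Earliest priority filing: 2 September 2007.
Base term: 2 September 2007 + 23 years → 2 September 2030.
Regulatory Review Extension: 1411 days (within the 1751-day cap) → +1411 days → 14 July 2034.
Administrative Delay Adjustment: +529 days → 25 December 2035.

2035-12-25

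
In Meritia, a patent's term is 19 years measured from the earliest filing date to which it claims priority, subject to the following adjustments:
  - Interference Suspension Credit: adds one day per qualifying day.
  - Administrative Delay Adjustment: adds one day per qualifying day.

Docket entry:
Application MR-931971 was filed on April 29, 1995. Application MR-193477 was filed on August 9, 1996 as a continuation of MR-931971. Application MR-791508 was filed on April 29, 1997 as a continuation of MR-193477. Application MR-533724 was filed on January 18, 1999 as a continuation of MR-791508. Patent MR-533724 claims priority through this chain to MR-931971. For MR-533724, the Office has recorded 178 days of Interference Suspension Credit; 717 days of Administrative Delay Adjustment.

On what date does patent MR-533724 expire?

Earliest priority filing: 29 April 1995.
Base term: 29 April 1995 + 19 years → 29 April 2014.
Interference Suspension Credit: +178 days → 24 October 2014.
Administrative Delay Adjustment: +717 days → 10 October 2016.

October 10, 2016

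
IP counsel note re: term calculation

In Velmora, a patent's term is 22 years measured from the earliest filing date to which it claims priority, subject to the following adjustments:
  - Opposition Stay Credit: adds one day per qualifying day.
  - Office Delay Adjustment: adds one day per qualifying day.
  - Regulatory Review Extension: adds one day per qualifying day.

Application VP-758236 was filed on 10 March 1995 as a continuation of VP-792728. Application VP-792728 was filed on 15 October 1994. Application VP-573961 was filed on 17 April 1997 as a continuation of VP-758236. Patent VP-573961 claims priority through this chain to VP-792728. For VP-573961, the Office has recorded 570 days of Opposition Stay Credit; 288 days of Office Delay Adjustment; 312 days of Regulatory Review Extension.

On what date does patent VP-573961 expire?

December 29, 2019

Earliest priority filing: 15 October 1994.
Base term: 15 October 1994 + 22 years → 15 October 2016.
Opposition Stay Credit: +570 days → 8 May 2018.
Office Delay Adjustment: +288 days → 20 February 2019.
Regulatory Review Extension: +312 days → 29 December 2019.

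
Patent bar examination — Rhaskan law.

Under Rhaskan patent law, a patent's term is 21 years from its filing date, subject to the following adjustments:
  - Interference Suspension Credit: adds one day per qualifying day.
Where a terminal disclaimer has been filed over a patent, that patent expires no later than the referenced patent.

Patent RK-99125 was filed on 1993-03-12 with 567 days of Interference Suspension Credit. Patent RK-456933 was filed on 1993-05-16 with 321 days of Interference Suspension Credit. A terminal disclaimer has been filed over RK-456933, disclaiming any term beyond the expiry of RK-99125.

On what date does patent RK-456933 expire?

Natural term of RK-456933:
  Base: filing + 21 years → 16 May 2014.
  Interference Suspension Credit: +321 days → 2 April 2015.
Expiry of referenced patent RK-99125:
  Base: filing + 21 years → 12 March 2014.
  Interference Suspension Credit: +567 days → 30 September 2015.
Terminal disclaimer: RK-456933 expires on the earlier of 2 April 2015 and 30 September 2015.

2015-04-02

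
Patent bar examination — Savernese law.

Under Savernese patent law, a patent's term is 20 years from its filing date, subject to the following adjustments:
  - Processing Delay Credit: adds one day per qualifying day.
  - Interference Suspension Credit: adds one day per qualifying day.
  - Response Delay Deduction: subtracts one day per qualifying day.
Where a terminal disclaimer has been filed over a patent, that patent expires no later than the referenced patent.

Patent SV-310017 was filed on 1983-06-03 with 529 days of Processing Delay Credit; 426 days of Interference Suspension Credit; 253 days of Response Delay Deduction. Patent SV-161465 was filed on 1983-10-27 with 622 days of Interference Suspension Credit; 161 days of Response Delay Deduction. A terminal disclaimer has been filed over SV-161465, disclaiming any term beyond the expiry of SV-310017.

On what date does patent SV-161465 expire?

2005-01-30

Natural term of SV-161465:
  Base: filing + 20 years → 27 October 2003.
  Interference Suspension Credit: +622 days → 10 July 2005.
  Response Delay Deduction: −161 days → 30 January 2005.
Expiry of referenced patent SV-310017:
  Base: filing + 20 years → 3 June 2003.
  Processing Delay Credit: +529 days → 13 November 2004.
  Interference Suspension Credit: +426 days → 13 January 2006.
  Response Delay Deduction: −253 days → 5 May 2005.
Terminal disclaimer: SV-161465 expires on the earlier of 30 January 2005 and 5 May 2005.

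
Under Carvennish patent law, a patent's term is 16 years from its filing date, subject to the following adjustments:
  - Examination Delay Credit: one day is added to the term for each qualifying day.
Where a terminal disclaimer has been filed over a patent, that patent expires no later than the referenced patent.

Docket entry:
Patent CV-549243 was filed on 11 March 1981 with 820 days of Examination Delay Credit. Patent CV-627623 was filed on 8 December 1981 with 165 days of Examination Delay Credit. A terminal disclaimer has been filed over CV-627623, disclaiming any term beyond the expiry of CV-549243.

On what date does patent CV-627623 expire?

1998-05-22

Natural term of CV-627623:
  Base: filing + 16 years → 8 December 1997.
  Examination Delay Credit: +165 days → 22 May 1998.
Expiry of referenced patent CV-549243:
  Base: filing + 16 years → 11 March 1997.
  Examination Delay Credit: +820 days → 9 June 1999.
Terminal disclaimer: CV-627623 expires on the earlier of 22 May 1998 and 9 June 1999.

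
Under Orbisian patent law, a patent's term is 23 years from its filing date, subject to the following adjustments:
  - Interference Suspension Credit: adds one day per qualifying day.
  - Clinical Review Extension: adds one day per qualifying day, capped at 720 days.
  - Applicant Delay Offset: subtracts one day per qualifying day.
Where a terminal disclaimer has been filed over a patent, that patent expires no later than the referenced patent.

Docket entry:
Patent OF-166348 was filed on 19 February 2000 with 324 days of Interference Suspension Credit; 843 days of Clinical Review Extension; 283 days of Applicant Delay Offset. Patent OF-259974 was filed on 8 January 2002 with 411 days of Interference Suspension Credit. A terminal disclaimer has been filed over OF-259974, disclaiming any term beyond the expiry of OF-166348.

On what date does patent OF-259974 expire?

March 21, 2025

Natural term of OF-259974:
  Base: filing + 23 years → 8 January 2025.
  Interference Suspension Credit: +411 days → 23 February 2026.
Expiry of referenced patent OF-166348:
  Base: filing + 23 years → 19 February 2023.
  Interference Suspension Credit: +324 days → 9 January 2024.
  Clinical Review Extension: 843 days claimed exceeds the 720-day cap, so +720 days → 29 December 2025.
  Applicant Delay Offset: −283 days → 21 March 2025.
Terminal disclaimer: OF-259974 expires on the earlier of 23 February 2026 and 21 March 2025.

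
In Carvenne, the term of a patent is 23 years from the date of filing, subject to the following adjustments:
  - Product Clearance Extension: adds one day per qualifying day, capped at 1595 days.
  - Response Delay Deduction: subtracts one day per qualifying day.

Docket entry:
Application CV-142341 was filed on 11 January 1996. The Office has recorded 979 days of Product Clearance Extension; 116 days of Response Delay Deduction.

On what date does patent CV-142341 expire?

Base term: filing date + 23 years → 11 January 2019.
Product Clearance Extension: 979 days (within the 1595-day cap) → +979 days → 16 September 2021.
Response Delay Deduction: −116 days → 23 May 2021.

May 23, 2021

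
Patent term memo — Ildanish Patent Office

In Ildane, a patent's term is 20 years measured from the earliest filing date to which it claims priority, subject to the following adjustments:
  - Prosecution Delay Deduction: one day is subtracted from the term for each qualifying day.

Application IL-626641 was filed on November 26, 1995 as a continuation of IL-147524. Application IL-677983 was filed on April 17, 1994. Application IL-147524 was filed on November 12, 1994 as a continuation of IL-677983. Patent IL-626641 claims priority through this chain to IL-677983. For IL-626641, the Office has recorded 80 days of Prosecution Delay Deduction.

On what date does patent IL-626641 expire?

January 27, 2014

Earliest priority filing: 17 April 1994.
Base term: 17 April 1994 + 20 years → 17 April 2014.
Prosecution Delay Deduction: −80 days → 27 January 2014.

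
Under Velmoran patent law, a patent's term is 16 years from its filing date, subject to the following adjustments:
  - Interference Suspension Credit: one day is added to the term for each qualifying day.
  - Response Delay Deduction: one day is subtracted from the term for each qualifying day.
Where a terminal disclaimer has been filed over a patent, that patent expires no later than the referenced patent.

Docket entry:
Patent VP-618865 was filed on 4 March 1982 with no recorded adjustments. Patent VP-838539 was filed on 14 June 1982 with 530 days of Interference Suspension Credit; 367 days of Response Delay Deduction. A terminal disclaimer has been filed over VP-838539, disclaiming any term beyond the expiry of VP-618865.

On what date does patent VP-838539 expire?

Natural term of VP-838539:
  Base: filing + 16 years → 14 June 1998.
  Interference Suspension Credit: +530 days → 26 November 1999.
  Response Delay Deduction: −367 days → 24 November 1998.
Expiry of referenced patent VP-618865:
  Base: filing + 16 years → 4 March 1998.
Terminal disclaimer: VP-838539 expires on the earlier of 24 November 1998 and 4 March 1998.

March 4, 1998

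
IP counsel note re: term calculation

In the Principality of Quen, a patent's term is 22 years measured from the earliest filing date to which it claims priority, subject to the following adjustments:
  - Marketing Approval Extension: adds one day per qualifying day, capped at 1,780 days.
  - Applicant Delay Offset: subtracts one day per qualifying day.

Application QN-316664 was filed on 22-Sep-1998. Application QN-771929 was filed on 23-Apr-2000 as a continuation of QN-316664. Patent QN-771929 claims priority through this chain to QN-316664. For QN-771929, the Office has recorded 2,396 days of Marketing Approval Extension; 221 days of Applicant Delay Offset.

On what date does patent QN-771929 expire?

December 29, 2024

Earliest priority filing: 22 September 1998.
Base term: 22 September 1998 + 22 years → 22 September 2020.
Marketing Approval Extension: 2396 days claimed exceeds the 1780-day cap, so +1780 days → 7 August 2025.
Applicant Delay Offset: −221 days → 29 December 2024.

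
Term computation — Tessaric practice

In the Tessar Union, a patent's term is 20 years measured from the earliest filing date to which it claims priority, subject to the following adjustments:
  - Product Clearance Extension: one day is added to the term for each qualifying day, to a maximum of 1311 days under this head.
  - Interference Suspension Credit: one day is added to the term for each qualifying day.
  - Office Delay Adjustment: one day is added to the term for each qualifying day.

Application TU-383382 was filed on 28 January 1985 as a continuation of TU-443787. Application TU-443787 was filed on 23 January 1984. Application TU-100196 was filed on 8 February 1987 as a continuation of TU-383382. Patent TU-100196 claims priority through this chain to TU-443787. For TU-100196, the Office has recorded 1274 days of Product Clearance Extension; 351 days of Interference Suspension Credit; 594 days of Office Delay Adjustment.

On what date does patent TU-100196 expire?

Earliest priority filing: 23 January 1984.
Base term: 23 January 1984 + 20 years → 23 January 2004.
Product Clearance Extension: 1274 days (within the 1311-day cap) → +1274 days → 20 July 2007.
Interference Suspension Credit: +351 days → 5 July 2008.
Office Delay Adjustment: +594 days → 19 February 2010.

2010-02-19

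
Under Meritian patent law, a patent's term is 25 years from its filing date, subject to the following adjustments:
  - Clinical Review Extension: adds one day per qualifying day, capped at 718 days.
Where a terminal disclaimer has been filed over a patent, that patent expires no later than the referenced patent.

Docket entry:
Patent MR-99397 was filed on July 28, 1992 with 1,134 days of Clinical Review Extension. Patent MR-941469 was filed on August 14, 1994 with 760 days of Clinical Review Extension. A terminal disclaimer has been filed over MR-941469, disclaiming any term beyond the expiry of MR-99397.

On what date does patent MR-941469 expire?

July 16, 2019

Natural term of MR-941469:
  Base: filing + 25 years → 14 August 2019.
  Clinical Review Extension: 760 days claimed exceeds the 718-day cap, so +718 days → 1 August 2021.
Expiry of referenced patent MR-99397:
  Base: filing + 25 years → 28 July 2017.
  Clinical Review Extension: 1134 days claimed exceeds the 718-day cap, so +718 days → 16 July 2019.
Terminal disclaimer: MR-941469 expires on the earlier of 1 August 2021 and 16 July 2019.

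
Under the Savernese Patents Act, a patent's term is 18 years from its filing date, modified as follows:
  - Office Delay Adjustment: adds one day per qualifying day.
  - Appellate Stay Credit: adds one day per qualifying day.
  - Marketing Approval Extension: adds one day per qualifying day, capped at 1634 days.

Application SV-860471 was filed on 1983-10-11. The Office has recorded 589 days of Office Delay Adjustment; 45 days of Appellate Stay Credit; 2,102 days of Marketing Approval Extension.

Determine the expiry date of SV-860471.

Base term: filing date + 18 years → 11 October 2001.
Office Delay Adjustment: +589 days → 23 May 2003.
Appellate Stay Credit: +45 days → 7 July 2003.
Marketing Approval Extension: 2102 days claimed exceeds the 1634-day cap, so +1634 days → 27 December 2007.

2007-12-27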